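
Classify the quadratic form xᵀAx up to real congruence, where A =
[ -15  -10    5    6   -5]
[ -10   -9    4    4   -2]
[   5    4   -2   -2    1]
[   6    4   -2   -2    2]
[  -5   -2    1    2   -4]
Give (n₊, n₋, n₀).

step 0: pivot -15 → sign −
step 1: pivot -7/3 → sign −
step 2: pivot -1/7 → sign −
step 3: pivot 2/5 → sign +
step 4: pivot -1 → sign −
signature = (1, 4, 0)

Answer: (1, 4, 0)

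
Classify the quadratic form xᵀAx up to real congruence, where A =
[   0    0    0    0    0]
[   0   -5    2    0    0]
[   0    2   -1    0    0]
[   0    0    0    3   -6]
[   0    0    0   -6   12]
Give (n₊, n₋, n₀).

Answer: (1, 2, 2)

Derivation:
step 0: pivot -5 → sign −
step 1: pivot -1/5 → sign −
step 2: pivot 3 → sign +
step 3: row/col 3 already zero → sign 0
step 4: row/col 4 already zero → sign 0
signature = (1, 2, 2)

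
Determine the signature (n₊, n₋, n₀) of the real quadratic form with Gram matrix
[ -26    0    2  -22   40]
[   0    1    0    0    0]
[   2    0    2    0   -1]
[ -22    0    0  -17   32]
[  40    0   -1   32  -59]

step 0: pivot -26 → sign −
step 1: pivot 1 → sign +
step 2: pivot 28/13 → sign +
step 3: pivot 2/7 → sign +
step 4: pivot 3/8 → sign +
signature = (4, 1, 0)

Answer: (4, 1, 0)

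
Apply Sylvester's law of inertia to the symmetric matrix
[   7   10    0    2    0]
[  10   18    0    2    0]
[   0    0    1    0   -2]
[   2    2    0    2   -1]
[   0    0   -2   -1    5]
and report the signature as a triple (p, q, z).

step 0: pivot 7 → sign +
step 1: pivot 26/7 → sign +
step 2: pivot 1 → sign +
step 3: pivot 16/13 → sign +
step 4: pivot 3/16 → sign +
signature = (5, 0, 0)

Answer: (5, 0, 0)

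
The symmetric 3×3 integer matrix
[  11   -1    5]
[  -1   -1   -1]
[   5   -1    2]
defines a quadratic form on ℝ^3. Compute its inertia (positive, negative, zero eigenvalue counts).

step 0: pivot 11 → sign +
step 1: pivot -12/11 → sign −
step 2: row/col 2 already zero → sign 0
signature = (1, 1, 1)

Answer: (1, 1, 1)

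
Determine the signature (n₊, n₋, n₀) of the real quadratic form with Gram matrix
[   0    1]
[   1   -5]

step 0: pivot -5 → sign −
step 1: pivot 1/5 → sign +
signature = (1, 1, 0)

Answer: (1, 1, 0)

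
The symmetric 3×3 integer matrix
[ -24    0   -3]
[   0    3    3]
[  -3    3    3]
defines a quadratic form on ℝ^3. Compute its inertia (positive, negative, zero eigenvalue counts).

Answer: (2, 1, 0)

Derivation:
step 0: pivot -24 → sign −
step 1: pivot 3 → sign +
step 2: pivot 3/8 → sign +
signature = (2, 1, 0)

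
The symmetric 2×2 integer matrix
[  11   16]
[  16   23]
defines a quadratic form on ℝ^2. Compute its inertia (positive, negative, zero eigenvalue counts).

step 0: pivot 11 → sign +
step 1: pivot -3/11 → sign −
signature = (1, 1, 0)

Answer: (1, 1, 0)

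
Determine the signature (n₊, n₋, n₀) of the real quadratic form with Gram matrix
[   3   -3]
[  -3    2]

step 0: pivot 3 → sign +
step 1: pivot -1 → sign −
signature = (1, 1, 0)

Answer: (1, 1, 0)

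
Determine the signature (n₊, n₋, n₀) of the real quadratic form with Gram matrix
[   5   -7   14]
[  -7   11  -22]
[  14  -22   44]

Answer: (2, 0, 1)

Derivation:
step 0: pivot 5 → sign +
step 1: pivot 6/5 → sign +
step 2: row/col 2 already zero → sign 0
signature = (2, 0, 1)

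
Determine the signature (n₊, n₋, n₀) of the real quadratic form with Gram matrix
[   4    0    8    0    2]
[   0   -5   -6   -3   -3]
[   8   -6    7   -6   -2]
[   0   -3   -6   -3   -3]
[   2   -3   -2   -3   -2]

Answer: (2, 2, 1)

Derivation:
step 0: pivot 4 → sign +
step 1: pivot -5 → sign −
step 2: pivot -9/5 → sign −
step 3: pivot 2 → sign +
step 4: row/col 4 already zero → sign 0
signature = (2, 2, 1)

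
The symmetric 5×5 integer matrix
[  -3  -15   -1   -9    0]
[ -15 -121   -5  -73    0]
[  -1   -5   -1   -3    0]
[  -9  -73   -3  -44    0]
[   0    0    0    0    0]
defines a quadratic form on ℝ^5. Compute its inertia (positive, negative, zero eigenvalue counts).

Answer: (1, 3, 1)

Derivation:
step 0: pivot -3 → sign −
step 1: pivot -46 → sign −
step 2: pivot -2/3 → sign −
step 3: pivot 1/23 → sign +
step 4: row/col 4 already zero → sign 0
signature = (1, 3, 1)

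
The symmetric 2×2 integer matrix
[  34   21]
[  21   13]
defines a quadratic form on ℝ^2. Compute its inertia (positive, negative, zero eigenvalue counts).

step 0: pivot 34 → sign +
step 1: pivot 1/34 → sign +
signature = (2, 0, 0)

Answer: (2, 0, 0)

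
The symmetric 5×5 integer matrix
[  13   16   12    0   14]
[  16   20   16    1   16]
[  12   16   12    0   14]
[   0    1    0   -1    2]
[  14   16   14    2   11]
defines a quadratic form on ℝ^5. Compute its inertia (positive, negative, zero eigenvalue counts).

step 0: pivot 13 → sign +
step 1: pivot 4/13 → sign +
step 2: pivot -4 → sign −
step 3: pivot -1/4 → sign −
step 4: row/col 4 already zero → sign 0
signature = (2, 2, 1)

Answer: (2, 2, 1)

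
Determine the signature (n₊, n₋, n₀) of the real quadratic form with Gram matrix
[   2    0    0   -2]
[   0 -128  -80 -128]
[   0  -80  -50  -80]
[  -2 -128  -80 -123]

Answer: (2, 1, 1)

Derivation:
step 0: pivot 2 → sign +
step 1: pivot -128 → sign −
step 2: pivot 3 → sign +
step 3: row/col 3 already zero → sign 0
signature = (2, 1, 1)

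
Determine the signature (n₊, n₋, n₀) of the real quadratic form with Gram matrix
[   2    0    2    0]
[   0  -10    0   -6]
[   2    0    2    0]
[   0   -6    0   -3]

step 0: pivot 2 → sign +
step 1: pivot -10 → sign −
step 2: pivot 3/5 → sign +
step 3: row/col 3 already zero → sign 0
signature = (2, 1, 1)

Answer: (2, 1, 1)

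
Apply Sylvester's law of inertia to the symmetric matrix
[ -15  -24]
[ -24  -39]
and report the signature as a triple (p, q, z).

step 0: pivot -15 → sign −
step 1: pivot -3/5 → sign −
signature = (0, 2, 0)

Answer: (0, 2, 0)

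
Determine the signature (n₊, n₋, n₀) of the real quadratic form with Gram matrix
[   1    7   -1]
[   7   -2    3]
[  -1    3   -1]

step 0: pivot 1 → sign +
step 1: pivot -51 → sign −
step 2: pivot -2/51 → sign −
signature = (1, 2, 0)

Answer: (1, 2, 0)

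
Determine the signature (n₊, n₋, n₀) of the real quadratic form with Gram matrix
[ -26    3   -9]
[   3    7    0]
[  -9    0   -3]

Answer: (1, 2, 0)

Derivation:
step 0: pivot -26 → sign −
step 1: pivot 191/26 → sign +
step 2: pivot -6/191 → sign −
signature = (1, 2, 0)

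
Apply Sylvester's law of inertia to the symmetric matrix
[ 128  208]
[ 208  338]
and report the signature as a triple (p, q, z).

step 0: pivot 128 → sign +
step 1: row/col 1 already zero → sign 0
signature = (1, 0, 1)

Answer: (1, 0, 1)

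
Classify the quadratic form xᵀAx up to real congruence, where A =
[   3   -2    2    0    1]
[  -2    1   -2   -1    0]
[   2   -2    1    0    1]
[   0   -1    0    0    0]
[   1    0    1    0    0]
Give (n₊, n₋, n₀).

step 0: pivot 3 → sign +
step 1: pivot -1/3 → sign −
step 2: pivot 1 → sign +
step 3: pivot -1 → sign −
step 4: row/col 4 already zero → sign 0
signature = (2, 2, 1)

Answer: (2, 2, 1)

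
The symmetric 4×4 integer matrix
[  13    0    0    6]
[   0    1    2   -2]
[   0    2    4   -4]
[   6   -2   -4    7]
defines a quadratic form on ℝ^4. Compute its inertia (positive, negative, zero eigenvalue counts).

Answer: (3, 0, 1)

Derivation:
step 0: pivot 13 → sign +
step 1: pivot 1 → sign +
step 2: pivot 3/13 → sign +
step 3: row/col 3 already zero → sign 0
signature = (3, 0, 1)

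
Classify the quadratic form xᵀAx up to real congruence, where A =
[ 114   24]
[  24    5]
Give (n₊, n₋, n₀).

step 0: pivot 114 → sign +
step 1: pivot -1/19 → sign −
signature = (1, 1, 0)

Answer: (1, 1, 0)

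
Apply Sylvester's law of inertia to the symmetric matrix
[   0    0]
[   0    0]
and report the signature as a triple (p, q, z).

step 0: row/col 0 already zero → sign 0
step 1: row/col 1 already zero → sign 0
signature = (0, 0, 2)

Answer: (0, 0, 2)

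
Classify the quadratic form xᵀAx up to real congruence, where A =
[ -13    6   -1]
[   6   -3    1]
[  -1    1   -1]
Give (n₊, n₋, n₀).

Answer: (1, 2, 0)

Derivation:
step 0: pivot -13 → sign −
step 1: pivot -3/13 → sign −
step 2: pivot 1/3 → sign +
signature = (1, 2, 0)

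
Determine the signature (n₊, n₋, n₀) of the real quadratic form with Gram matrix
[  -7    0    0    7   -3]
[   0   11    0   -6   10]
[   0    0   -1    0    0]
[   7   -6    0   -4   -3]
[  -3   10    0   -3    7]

Answer: (2, 3, 0)

Derivation:
step 0: pivot -7 → sign −
step 1: pivot 11 → sign +
step 2: pivot -1 → sign −
step 3: pivot -3/11 → sign −
step 4: pivot 2/7 → sign +
signature = (2, 3, 0)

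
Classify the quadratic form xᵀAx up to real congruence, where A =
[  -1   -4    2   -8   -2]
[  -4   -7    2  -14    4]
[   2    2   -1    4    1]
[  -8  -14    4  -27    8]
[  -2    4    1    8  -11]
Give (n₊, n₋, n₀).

step 0: pivot -1 → sign −
step 1: pivot 9 → sign +
step 2: pivot -1 → sign −
step 3: pivot 1 → sign +
step 4: pivot 2 → sign +
signature = (3, 2, 0)

Answer: (3, 2, 0)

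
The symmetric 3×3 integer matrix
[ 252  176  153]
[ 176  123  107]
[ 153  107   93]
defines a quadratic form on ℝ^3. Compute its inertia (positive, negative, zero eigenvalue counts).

Answer: (2, 1, 0)

Derivation:
step 0: pivot 252 → sign +
step 1: pivot 5/63 → sign +
step 2: pivot -3/20 → sign −
signature = (2, 1, 0)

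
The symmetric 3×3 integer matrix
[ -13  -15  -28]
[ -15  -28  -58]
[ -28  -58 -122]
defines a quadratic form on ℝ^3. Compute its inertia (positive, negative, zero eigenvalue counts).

Answer: (1, 2, 0)

Derivation:
step 0: pivot -13 → sign −
step 1: pivot -139/13 → sign −
step 2: pivot 6/139 → sign +
signature = (1, 2, 0)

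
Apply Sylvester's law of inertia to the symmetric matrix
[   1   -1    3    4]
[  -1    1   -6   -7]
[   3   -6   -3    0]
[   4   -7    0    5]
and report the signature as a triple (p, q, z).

step 0: pivot 1 → sign +
step 1: pivot -12 → sign −
step 2: pivot 3/4 → sign +
step 3: pivot 1 → sign +
signature = (3, 1, 0)

Answer: (3, 1, 0)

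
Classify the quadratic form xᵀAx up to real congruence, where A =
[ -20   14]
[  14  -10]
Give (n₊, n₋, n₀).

step 0: pivot -20 → sign −
step 1: pivot -1/5 → sign −
signature = (0, 2, 0)

Answer: (0, 2, 0)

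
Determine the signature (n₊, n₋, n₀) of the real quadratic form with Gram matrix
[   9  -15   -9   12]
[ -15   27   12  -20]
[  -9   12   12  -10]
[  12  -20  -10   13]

step 0: pivot 9 → sign +
step 1: pivot 2 → sign +
step 2: pivot -3/2 → sign −
step 3: pivot -1/3 → sign −
signature = (2, 2, 0)

Answer: (2, 2, 0)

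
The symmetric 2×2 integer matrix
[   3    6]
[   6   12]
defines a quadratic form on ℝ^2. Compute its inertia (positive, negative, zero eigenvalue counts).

Answer: (1, 0, 1)

Derivation:
step 0: pivot 3 → sign +
step 1: row/col 1 already zero → sign 0
signature = (1, 0, 1)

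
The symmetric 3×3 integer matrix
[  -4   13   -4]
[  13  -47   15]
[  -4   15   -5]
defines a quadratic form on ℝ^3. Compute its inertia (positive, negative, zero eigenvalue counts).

step 0: pivot -4 → sign −
step 1: pivot -19/4 → sign −
step 2: pivot -3/19 → sign −
signature = (0, 3, 0)

Answer: (0, 3, 0)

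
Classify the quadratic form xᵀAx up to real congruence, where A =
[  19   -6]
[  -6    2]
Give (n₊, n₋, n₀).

Answer: (2, 0, 0)

Derivation:
step 0: pivot 19 → sign +
step 1: pivot 2/19 → sign +
signature = (2, 0, 0)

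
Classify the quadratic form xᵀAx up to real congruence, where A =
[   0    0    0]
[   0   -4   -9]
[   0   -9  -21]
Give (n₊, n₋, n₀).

step 0: pivot -4 → sign −
step 1: pivot -3/4 → sign −
step 2: row/col 2 already zero → sign 0
signature = (0, 2, 1)

Answer: (0, 2, 1)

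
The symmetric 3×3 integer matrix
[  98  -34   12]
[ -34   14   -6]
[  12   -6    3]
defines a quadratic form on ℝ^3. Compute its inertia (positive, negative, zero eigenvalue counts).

Answer: (2, 0, 1)

Derivation:
step 0: pivot 98 → sign +
step 1: pivot 108/49 → sign +
step 2: row/col 2 already zero → sign 0
signature = (2, 0, 1)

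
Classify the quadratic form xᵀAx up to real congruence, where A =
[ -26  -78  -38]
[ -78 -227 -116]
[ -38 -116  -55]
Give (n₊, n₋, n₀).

step 0: pivot -26 → sign −
step 1: pivot 7 → sign +
step 2: pivot -3/91 → sign −
signature = (1, 2, 0)

Answer: (1, 2, 0)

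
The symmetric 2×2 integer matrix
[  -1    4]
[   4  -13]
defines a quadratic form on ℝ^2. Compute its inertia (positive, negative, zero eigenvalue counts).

Answer: (1, 1, 0)

Derivation:
step 0: pivot -1 → sign −
step 1: pivot 3 → sign +
signature = (1, 1, 0)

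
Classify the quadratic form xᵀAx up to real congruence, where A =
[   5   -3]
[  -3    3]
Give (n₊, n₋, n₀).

step 0: pivot 5 → sign +
step 1: pivot 6/5 → sign +
signature = (2, 0, 0)

Answer: (2, 0, 0)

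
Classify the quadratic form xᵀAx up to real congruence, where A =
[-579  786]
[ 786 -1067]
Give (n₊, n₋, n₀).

Answer: (1, 1, 0)

Derivation:
step 0: pivot -579 → sign −
step 1: pivot 1/193 → sign +
signature = (1, 1, 0)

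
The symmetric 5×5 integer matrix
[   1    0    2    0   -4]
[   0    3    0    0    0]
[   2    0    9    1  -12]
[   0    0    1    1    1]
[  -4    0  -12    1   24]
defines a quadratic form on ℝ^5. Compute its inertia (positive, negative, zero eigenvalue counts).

step 0: pivot 1 → sign +
step 1: pivot 3 → sign +
step 2: pivot 5 → sign +
step 3: pivot 4/5 → sign +
step 4: pivot 3/4 → sign +
signature = (5, 0, 0)

Answer: (5, 0, 0)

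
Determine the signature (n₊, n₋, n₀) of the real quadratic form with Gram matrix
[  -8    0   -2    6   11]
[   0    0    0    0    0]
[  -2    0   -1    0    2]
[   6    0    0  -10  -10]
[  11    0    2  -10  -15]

step 0: pivot -8 → sign −
step 1: pivot -1/2 → sign −
step 2: pivot -1 → sign −
step 3: pivot 3/2 → sign +
step 4: row/col 4 already zero → sign 0
signature = (1, 3, 1)

Answer: (1, 3, 1)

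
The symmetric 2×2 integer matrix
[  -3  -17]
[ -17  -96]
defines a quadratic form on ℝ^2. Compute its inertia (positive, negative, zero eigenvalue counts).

step 0: pivot -3 → sign −
step 1: pivot 1/3 → sign +
signature = (1, 1, 0)

Answer: (1, 1, 0)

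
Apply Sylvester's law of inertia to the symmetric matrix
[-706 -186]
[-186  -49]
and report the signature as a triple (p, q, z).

step 0: pivot -706 → sign −
step 1: pivot 1/353 → sign +
signature = (1, 1, 0)

Answer: (1, 1, 0)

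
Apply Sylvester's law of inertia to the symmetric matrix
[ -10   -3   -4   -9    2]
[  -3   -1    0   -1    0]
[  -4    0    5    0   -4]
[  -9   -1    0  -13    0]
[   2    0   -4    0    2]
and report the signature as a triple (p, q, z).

Answer: (1, 3, 1)

Derivation:
step 0: pivot -10 → sign −
step 1: pivot -1/10 → sign −
step 2: pivot 21 → sign +
step 3: pivot -24/7 → sign −
step 4: row/col 4 already zero → sign 0
signature = (1, 3, 1)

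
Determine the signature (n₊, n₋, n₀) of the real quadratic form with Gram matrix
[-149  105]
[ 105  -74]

Answer: (0, 2, 0)

Derivation:
step 0: pivot -149 → sign −
step 1: pivot -1/149 → sign −
signature = (0, 2, 0)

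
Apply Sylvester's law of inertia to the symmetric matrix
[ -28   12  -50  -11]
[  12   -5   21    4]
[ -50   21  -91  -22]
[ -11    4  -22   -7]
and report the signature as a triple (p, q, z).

step 0: pivot -28 → sign −
step 1: pivot 1/7 → sign +
step 2: pivot -3 → sign −
step 3: pivot 1/2 → sign +
signature = (2, 2, 0)

Answer: (2, 2, 0)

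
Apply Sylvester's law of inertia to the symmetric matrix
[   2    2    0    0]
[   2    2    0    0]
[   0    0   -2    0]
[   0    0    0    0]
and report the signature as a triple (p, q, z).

Answer: (1, 1, 2)

Derivation:
step 0: pivot 2 → sign +
step 1: pivot -2 → sign −
step 2: row/col 2 already zero → sign 0
step 3: row/col 3 already zero → sign 0
signature = (1, 1, 2)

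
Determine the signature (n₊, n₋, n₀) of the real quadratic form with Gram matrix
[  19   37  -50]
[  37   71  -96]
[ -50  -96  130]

step 0: pivot 19 → sign +
step 1: pivot -20/19 → sign −
step 2: pivot 1/5 → sign +
signature = (2, 1, 0)

Answer: (2, 1, 0)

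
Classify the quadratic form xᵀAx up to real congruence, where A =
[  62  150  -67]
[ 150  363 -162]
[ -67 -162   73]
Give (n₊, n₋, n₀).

step 0: pivot 62 → sign +
step 1: pivot 3/31 → sign +
step 2: pivot 1/2 → sign +
signature = (3, 0, 0)

Answer: (3, 0, 0)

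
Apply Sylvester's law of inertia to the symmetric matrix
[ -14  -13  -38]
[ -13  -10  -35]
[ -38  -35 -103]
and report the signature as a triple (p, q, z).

Answer: (2, 1, 0)

Derivation:
step 0: pivot -14 → sign −
step 1: pivot 29/14 → sign +
step 2: pivot 3/29 → sign +
signature = (2, 1, 0)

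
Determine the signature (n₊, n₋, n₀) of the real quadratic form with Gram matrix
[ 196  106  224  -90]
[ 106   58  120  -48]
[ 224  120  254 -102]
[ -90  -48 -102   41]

step 0: pivot 196 → sign +
step 1: pivot 33/49 → sign +
step 2: pivot -130/33 → sign −
step 3: pivot 1/65 → sign +
signature = (3, 1, 0)

Answer: (3, 1, 0)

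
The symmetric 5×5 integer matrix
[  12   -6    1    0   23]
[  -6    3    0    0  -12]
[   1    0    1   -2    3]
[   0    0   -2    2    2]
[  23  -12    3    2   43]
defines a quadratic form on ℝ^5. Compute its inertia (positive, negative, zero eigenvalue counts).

Answer: (4, 1, 0)

Derivation:
step 0: pivot 12 → sign +
step 1: pivot 11/12 → sign +
step 2: pivot -3/11 → sign −
step 3: pivot 2 → sign +
step 4: pivot 2 → sign +
signature = (4, 1, 0)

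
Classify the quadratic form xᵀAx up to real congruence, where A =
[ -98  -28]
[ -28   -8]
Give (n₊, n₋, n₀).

step 0: pivot -98 → sign −
step 1: row/col 1 already zero → sign 0
signature = (0, 1, 1)

Answer: (0, 1, 1)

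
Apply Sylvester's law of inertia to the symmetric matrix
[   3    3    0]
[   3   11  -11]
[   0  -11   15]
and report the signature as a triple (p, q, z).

Answer: (2, 1, 0)

Derivation:
step 0: pivot 3 → sign +
step 1: pivot 8 → sign +
step 2: pivot -1/8 → sign −
signature = (2, 1, 0)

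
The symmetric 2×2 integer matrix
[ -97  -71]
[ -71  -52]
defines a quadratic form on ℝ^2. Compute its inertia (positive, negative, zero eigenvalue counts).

Answer: (0, 2, 0)

Derivation:
step 0: pivot -97 → sign −
step 1: pivot -3/97 → sign −
signature = (0, 2, 0)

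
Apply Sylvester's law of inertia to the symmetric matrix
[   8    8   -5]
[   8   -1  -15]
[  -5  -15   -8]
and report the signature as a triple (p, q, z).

Answer: (1, 2, 0)

Derivation:
step 0: pivot 8 → sign +
step 1: pivot -9 → sign −
step 2: pivot -1/72 → sign −
signature = (1, 2, 0)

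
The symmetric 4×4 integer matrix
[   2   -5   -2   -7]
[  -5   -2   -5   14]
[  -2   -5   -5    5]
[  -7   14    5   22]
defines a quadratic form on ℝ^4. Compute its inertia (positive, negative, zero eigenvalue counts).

step 0: pivot 2 → sign +
step 1: pivot -29/2 → sign −
step 2: pivot -3/29 → sign −
step 3: row/col 3 already zero → sign 0
signature = (1, 2, 1)

Answer: (1, 2, 1)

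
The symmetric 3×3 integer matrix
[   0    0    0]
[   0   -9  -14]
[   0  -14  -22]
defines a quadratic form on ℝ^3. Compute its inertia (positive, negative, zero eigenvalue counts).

step 0: pivot -9 → sign −
step 1: pivot -2/9 → sign −
step 2: row/col 2 already zero → sign 0
signature = (0, 2, 1)

Answer: (0, 2, 1)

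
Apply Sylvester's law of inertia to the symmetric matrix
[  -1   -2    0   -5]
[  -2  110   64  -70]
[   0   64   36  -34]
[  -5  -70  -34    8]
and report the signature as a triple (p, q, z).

step 0: pivot -1 → sign −
step 1: pivot 114 → sign +
step 2: pivot 4/57 → sign +
step 3: row/col 3 already zero → sign 0
signature = (2, 1, 1)

Answer: (2, 1, 1)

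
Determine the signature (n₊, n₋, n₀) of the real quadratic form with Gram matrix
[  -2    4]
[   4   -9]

Answer: (0, 2, 0)

Derivation:
step 0: pivot -2 → sign −
step 1: pivot -1 → sign −
signature = (0, 2, 0)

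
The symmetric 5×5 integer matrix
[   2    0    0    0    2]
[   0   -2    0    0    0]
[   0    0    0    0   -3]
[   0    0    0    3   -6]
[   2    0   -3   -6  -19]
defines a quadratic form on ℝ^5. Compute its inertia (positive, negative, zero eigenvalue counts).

step 0: pivot 2 → sign +
step 1: pivot -2 → sign −
step 2: pivot 3 → sign +
step 3: pivot -33 → sign −
step 4: pivot 3/11 → sign +
signature = (3, 2, 0)

Answer: (3, 2, 0)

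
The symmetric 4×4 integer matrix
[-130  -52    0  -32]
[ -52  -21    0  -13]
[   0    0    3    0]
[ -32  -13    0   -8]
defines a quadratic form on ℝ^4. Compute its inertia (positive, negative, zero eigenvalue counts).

step 0: pivot -130 → sign −
step 1: pivot -1/5 → sign −
step 2: pivot 3 → sign +
step 3: pivot 1/13 → sign +
signature = (2, 2, 0)

Answer: (2, 2, 0)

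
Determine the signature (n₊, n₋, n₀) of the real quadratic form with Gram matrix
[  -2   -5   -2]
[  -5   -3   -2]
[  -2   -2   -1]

Answer: (2, 1, 0)

Derivation:
step 0: pivot -2 → sign −
step 1: pivot 19/2 → sign +
step 2: pivot 1/19 → sign +
signature = (2, 1, 0)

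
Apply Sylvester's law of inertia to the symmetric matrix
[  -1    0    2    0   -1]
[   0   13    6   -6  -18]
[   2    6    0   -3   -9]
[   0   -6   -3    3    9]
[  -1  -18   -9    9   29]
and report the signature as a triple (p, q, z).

step 0: pivot -1 → sign −
step 1: pivot 13 → sign +
step 2: pivot 16/13 → sign +
step 3: pivot 3/16 → sign +
step 4: pivot -1 → sign −
signature = (3, 2, 0)

Answer: (3, 2, 0)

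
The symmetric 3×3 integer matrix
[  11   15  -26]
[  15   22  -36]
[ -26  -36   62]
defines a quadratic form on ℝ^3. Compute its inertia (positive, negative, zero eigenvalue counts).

step 0: pivot 11 → sign +
step 1: pivot 17/11 → sign +
step 2: pivot 6/17 → sign +
signature = (3, 0, 0)

Answer: (3, 0, 0)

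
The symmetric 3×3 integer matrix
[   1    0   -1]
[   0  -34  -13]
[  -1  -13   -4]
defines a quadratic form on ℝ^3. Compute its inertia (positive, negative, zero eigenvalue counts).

Answer: (1, 2, 0)

Derivation:
step 0: pivot 1 → sign +
step 1: pivot -34 → sign −
step 2: pivot -1/34 → sign −
signature = (1, 2, 0)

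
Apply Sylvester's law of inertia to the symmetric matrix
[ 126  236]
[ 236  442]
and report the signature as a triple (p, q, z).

step 0: pivot 126 → sign +
step 1: pivot -2/63 → sign −
signature = (1, 1, 0)

Answer: (1, 1, 0)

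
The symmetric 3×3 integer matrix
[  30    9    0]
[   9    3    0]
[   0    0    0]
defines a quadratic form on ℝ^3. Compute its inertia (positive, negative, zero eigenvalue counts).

step 0: pivot 30 → sign +
step 1: pivot 3/10 → sign +
step 2: row/col 2 already zero → sign 0
signature = (2, 0, 1)

Answer: (2, 0, 1)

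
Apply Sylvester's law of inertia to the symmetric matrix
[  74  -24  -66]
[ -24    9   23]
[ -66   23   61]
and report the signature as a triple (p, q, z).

step 0: pivot 74 → sign +
step 1: pivot 45/37 → sign +
step 2: pivot 2/45 → sign +
signature = (3, 0, 0)

Answer: (3, 0, 0)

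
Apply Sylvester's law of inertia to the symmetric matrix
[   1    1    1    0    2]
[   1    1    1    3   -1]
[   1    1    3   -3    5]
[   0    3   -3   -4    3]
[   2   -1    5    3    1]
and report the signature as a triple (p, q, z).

step 0: pivot 1 → sign +
step 1: pivot 2 → sign +
step 2: pivot -17/2 → sign −
step 3: pivot 18/17 → sign +
step 4: pivot -1 → sign −
signature = (3, 2, 0)

Answer: (3, 2, 0)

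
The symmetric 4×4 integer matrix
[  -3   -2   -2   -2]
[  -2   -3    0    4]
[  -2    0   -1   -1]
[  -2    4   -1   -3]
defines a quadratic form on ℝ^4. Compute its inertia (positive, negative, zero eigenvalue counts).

step 0: pivot -3 → sign −
step 1: pivot -5/3 → sign −
step 2: pivot 7/5 → sign +
step 3: pivot 2/7 → sign +
signature = (2, 2, 0)

Answer: (2, 2, 0)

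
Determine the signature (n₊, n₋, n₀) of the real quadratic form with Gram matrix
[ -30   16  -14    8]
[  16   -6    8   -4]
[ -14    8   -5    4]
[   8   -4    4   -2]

Answer: (3, 1, 0)

Derivation:
step 0: pivot -30 → sign −
step 1: pivot 38/15 → sign +
step 2: pivot 27/19 → sign +
step 3: pivot 2/27 → sign +
signature = (3, 1, 0)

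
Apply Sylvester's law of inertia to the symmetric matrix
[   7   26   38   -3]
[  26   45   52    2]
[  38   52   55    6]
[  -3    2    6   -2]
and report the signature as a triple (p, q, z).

step 0: pivot 7 → sign +
step 1: pivot -361/7 → sign −
step 2: pivot 1011/361 → sign +
step 3: pivot -1/337 → sign −
signature = (2, 2, 0)

Answer: (2, 2, 0)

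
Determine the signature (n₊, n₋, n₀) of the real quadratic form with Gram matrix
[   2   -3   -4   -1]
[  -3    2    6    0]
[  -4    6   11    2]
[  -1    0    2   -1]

Answer: (2, 2, 0)

Derivation:
step 0: pivot 2 → sign +
step 1: pivot -5/2 → sign −
step 2: pivot 3 → sign +
step 3: pivot -3/5 → sign −
signature = (2, 2, 0)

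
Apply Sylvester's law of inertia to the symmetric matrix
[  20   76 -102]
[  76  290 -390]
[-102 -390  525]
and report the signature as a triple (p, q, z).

Answer: (2, 0, 1)

Derivation:
step 0: pivot 20 → sign +
step 1: pivot 6/5 → sign +
step 2: row/col 2 already zero → sign 0
signature = (2, 0, 1)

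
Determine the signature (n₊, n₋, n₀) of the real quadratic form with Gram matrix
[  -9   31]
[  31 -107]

step 0: pivot -9 → sign −
step 1: pivot -2/9 → sign −
signature = (0, 2, 0)

Answer: (0, 2, 0)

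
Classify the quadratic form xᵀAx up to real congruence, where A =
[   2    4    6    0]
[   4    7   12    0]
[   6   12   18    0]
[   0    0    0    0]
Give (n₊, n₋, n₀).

Answer: (1, 1, 2)

Derivation:
step 0: pivot 2 → sign +
step 1: pivot -1 → sign −
step 2: row/col 2 already zero → sign 0
step 3: row/col 3 already zero → sign 0
signature = (1, 1, 2)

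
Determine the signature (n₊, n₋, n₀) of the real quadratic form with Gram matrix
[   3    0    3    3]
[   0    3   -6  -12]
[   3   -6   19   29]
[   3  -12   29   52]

Answer: (3, 0, 1)

Derivation:
step 0: pivot 3 → sign +
step 1: pivot 3 → sign +
step 2: pivot 4 → sign +
step 3: row/col 3 already zero → sign 0
signature = (3, 0, 1)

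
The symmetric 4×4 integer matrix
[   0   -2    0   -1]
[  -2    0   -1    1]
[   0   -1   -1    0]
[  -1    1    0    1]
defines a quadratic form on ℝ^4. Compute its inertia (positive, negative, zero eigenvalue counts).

Answer: (2, 2, 0)

Derivation:
step 0: pivot -4 → sign −
step 1: pivot 1 → sign +
step 2: pivot -1 → sign −
step 3: pivot 1/4 → sign +
signature = (2, 2, 0)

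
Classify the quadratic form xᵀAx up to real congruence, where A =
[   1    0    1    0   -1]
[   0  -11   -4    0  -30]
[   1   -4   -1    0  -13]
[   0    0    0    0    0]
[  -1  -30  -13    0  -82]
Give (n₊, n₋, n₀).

Answer: (2, 2, 1)

Derivation:
step 0: pivot 1 → sign +
step 1: pivot -11 → sign −
step 2: pivot -6/11 → sign −
step 3: pivot 1 → sign +
step 4: row/col 4 already zero → sign 0
signature = (2, 2, 1)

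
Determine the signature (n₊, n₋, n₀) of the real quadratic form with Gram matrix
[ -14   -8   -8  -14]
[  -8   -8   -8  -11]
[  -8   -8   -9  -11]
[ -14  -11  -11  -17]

step 0: pivot -14 → sign −
step 1: pivot -24/7 → sign −
step 2: pivot -1 → sign −
step 3: pivot -3/8 → sign −
signature = (0, 4, 0)

Answer: (0, 4, 0)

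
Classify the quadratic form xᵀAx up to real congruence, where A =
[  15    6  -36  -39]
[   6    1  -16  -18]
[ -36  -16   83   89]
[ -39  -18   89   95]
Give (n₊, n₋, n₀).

step 0: pivot 15 → sign +
step 1: pivot -7/5 → sign −
step 2: pivot -11/7 → sign −
step 3: pivot -1/11 → sign −
signature = (1, 3, 0)

Answer: (1, 3, 0)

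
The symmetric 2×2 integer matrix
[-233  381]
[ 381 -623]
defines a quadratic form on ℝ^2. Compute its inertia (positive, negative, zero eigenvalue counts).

step 0: pivot -233 → sign −
step 1: pivot 2/233 → sign +
signature = (1, 1, 0)

Answer: (1, 1, 0)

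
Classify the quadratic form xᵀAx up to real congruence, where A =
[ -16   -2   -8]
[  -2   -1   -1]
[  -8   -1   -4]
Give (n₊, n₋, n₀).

Answer: (0, 2, 1)

Derivation:
step 0: pivot -16 → sign −
step 1: pivot -3/4 → sign −
step 2: row/col 2 already zero → sign 0
signature = (0, 2, 1)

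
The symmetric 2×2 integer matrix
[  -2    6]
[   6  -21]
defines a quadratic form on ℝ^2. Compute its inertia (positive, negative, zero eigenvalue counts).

step 0: pivot -2 → sign −
step 1: pivot -3 → sign −
signature = (0, 2, 0)

Answer: (0, 2, 0)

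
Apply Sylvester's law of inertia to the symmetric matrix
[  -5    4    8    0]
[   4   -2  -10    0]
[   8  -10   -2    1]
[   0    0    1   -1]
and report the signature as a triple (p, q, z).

Answer: (2, 2, 0)

Derivation:
step 0: pivot -5 → sign −
step 1: pivot 6/5 → sign +
step 2: pivot -1 → sign −
step 3: pivot 1 → sign +
signature = (2, 2, 0)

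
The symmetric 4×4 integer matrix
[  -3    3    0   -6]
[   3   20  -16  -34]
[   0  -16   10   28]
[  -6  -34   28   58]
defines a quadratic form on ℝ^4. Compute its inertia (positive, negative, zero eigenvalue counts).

Answer: (2, 2, 0)

Derivation:
step 0: pivot -3 → sign −
step 1: pivot 23 → sign +
step 2: pivot -26/23 → sign −
step 3: pivot 6/13 → sign +
signature = (2, 2, 0)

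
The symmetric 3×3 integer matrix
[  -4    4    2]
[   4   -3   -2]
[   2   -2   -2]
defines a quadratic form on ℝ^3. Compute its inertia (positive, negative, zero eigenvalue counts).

step 0: pivot -4 → sign −
step 1: pivot 1 → sign +
step 2: pivot -1 → sign −
signature = (1, 2, 0)

Answer: (1, 2, 0)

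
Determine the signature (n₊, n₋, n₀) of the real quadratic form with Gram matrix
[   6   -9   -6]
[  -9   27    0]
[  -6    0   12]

step 0: pivot 6 → sign +
step 1: pivot 27/2 → sign +
step 2: row/col 2 already zero → sign 0
signature = (2, 0, 1)

Answer: (2, 0, 1)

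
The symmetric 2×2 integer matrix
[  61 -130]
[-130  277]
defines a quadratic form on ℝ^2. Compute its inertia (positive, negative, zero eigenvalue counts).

Answer: (1, 1, 0)

Derivation:
step 0: pivot 61 → sign +
step 1: pivot -3/61 → sign −
signature = (1, 1, 0)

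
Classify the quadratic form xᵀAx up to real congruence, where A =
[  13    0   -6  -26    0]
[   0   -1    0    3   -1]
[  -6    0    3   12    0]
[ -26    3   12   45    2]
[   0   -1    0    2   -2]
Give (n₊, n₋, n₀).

step 0: pivot 13 → sign +
step 1: pivot -1 → sign −
step 2: pivot 3/13 → sign +
step 3: pivot 2 → sign +
step 4: pivot -3/2 → sign −
signature = (3, 2, 0)

Answer: (3, 2, 0)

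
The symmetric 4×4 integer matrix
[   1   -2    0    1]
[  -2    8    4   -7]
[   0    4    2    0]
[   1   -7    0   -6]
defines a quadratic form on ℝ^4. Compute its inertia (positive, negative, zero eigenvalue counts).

Answer: (2, 2, 0)

Derivation:
step 0: pivot 1 → sign +
step 1: pivot 4 → sign +
step 2: pivot -2 → sign −
step 3: pivot -3/4 → sign −
signature = (2, 2, 0)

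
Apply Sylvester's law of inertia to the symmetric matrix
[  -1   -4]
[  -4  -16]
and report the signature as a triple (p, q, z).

Answer: (0, 1, 1)

Derivation:
step 0: pivot -1 → sign −
step 1: row/col 1 already zero → sign 0
signature = (0, 1, 1)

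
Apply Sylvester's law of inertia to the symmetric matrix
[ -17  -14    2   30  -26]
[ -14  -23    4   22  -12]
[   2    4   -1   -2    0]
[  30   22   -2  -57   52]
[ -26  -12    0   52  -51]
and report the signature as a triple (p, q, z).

Answer: (1, 4, 0)

Derivation:
step 0: pivot -17 → sign −
step 1: pivot -195/17 → sign −
step 2: pivot -11/39 → sign −
step 3: pivot -3/55 → sign −
step 4: pivot 1 → sign +
signature = (1, 4, 0)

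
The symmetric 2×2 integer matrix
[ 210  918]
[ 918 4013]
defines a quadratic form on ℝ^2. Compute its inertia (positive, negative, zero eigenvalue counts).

Answer: (2, 0, 0)

Derivation:
step 0: pivot 210 → sign +
step 1: pivot 1/35 → sign +
signature = (2, 0, 0)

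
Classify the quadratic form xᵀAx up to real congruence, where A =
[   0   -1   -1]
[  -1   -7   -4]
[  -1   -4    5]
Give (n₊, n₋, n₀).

Answer: (2, 1, 0)

Derivation:
step 0: pivot -7 → sign −
step 1: pivot 1/7 → sign +
step 2: pivot 6 → sign +
signature = (2, 1, 0)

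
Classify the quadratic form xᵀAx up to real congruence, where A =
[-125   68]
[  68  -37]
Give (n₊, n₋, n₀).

Answer: (0, 2, 0)

Derivation:
step 0: pivot -125 → sign −
step 1: pivot -1/125 → sign −
signature = (0, 2, 0)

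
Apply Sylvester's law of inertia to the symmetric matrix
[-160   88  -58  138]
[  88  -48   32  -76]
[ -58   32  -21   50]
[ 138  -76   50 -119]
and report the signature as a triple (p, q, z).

Answer: (1, 1, 2)

Derivation:
step 0: pivot -160 → sign −
step 1: pivot 2/5 → sign +
step 2: row/col 2 already zero → sign 0
step 3: row/col 3 already zero → sign 0
signature = (1, 1, 2)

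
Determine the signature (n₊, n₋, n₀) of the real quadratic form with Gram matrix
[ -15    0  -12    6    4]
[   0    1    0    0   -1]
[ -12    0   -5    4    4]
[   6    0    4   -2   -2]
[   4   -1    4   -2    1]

Answer: (4, 1, 0)

Derivation:
step 0: pivot -15 → sign −
step 1: pivot 1 → sign +
step 2: pivot 23/5 → sign +
step 3: pivot 6/23 → sign +
step 4: pivot 2/3 → sign +
signature = (4, 1, 0)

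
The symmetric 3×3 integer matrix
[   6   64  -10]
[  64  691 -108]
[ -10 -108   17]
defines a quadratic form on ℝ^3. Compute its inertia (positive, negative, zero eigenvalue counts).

Answer: (3, 0, 0)

Derivation:
step 0: pivot 6 → sign +
step 1: pivot 25/3 → sign +
step 2: pivot 3/25 → sign +
signature = (3, 0, 0)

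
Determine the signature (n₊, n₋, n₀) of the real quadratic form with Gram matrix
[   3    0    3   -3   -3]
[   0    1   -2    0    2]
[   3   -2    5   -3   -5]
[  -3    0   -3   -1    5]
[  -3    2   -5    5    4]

Answer: (2, 2, 1)

Derivation:
step 0: pivot 3 → sign +
step 1: pivot 1 → sign +
step 2: pivot -2 → sign −
step 3: pivot -4 → sign −
step 4: row/col 4 already zero → sign 0
signature = (2, 2, 1)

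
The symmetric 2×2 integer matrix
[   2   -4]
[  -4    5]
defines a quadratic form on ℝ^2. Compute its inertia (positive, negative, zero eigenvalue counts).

step 0: pivot 2 → sign +
step 1: pivot -3 → sign −
signature = (1, 1, 0)

Answer: (1, 1, 0)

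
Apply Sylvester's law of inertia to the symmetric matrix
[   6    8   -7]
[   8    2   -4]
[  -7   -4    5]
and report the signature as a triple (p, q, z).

Answer: (2, 1, 0)

Derivation:
step 0: pivot 6 → sign +
step 1: pivot -26/3 → sign −
step 2: pivot 3/26 → sign +
signature = (2, 1, 0)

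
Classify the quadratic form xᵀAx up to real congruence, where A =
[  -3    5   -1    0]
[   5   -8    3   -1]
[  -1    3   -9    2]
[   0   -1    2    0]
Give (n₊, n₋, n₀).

step 0: pivot -3 → sign −
step 1: pivot 1/3 → sign +
step 2: pivot -14 → sign −
step 3: pivot -3/7 → sign −
signature = (1, 3, 0)

Answer: (1, 3, 0)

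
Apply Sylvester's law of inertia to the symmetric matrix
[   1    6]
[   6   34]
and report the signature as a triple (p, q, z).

step 0: pivot 1 → sign +
step 1: pivot -2 → sign −
signature = (1, 1, 0)

Answer: (1, 1, 0)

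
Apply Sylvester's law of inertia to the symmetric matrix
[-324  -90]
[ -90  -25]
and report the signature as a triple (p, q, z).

step 0: pivot -324 → sign −
step 1: row/col 1 already zero → sign 0
signature = (0, 1, 1)

Answer: (0, 1, 1)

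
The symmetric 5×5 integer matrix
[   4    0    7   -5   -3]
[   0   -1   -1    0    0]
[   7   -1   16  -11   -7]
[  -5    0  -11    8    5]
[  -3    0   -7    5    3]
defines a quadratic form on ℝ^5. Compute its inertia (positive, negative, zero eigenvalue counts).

Answer: (3, 2, 0)

Derivation:
step 0: pivot 4 → sign +
step 1: pivot -1 → sign −
step 2: pivot 19/4 → sign +
step 3: pivot 13/19 → sign +
step 4: pivot -2/13 → sign −
signature = (3, 2, 0)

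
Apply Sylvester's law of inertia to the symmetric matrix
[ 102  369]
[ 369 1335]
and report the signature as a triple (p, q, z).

Answer: (2, 0, 0)

Derivation:
step 0: pivot 102 → sign +
step 1: pivot 3/34 → sign +
signature = (2, 0, 0)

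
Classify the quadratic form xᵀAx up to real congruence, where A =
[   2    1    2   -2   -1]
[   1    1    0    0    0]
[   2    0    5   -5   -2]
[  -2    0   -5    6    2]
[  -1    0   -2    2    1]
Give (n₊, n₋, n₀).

Answer: (4, 0, 1)

Derivation:
step 0: pivot 2 → sign +
step 1: pivot 1/2 → sign +
step 2: pivot 1 → sign +
step 3: pivot 1 → sign +
step 4: row/col 4 already zero → sign 0
signature = (4, 0, 1)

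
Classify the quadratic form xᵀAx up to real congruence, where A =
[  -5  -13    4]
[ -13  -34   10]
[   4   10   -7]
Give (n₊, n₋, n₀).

step 0: pivot -5 → sign −
step 1: pivot -1/5 → sign −
step 2: pivot -3 → sign −
signature = (0, 3, 0)

Answer: (0, 3, 0)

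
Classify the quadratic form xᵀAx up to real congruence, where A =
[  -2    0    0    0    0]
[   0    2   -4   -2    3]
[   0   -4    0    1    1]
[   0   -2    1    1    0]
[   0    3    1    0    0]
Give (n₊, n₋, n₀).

step 0: pivot -2 → sign −
step 1: pivot 2 → sign +
step 2: pivot -8 → sign −
step 3: pivot 1/8 → sign +
step 4: pivot 1/2 → sign +
signature = (3, 2, 0)

Answer: (3, 2, 0)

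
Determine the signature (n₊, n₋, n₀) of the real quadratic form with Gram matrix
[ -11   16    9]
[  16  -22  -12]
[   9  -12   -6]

Answer: (2, 1, 0)

Derivation:
step 0: pivot -11 → sign −
step 1: pivot 14/11 → sign +
step 2: pivot 3/7 → sign +
signature = (2, 1, 0)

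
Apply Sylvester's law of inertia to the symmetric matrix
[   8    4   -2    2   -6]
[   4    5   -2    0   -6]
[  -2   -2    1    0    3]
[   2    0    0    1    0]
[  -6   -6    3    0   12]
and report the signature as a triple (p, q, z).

step 0: pivot 8 → sign +
step 1: pivot 3 → sign +
step 2: pivot 1/6 → sign +
step 3: pivot 3 → sign +
step 4: row/col 4 already zero → sign 0
signature = (4, 0, 1)

Answer: (4, 0, 1)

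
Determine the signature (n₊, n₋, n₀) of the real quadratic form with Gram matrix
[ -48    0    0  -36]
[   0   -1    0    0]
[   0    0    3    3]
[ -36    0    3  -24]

Answer: (1, 2, 1)

Derivation:
step 0: pivot -48 → sign −
step 1: pivot -1 → sign −
step 2: pivot 3 → sign +
step 3: row/col 3 already zero → sign 0
signature = (1, 2, 1)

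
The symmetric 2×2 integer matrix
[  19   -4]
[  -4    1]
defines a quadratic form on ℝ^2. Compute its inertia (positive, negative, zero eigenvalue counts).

Answer: (2, 0, 0)

Derivation:
step 0: pivot 19 → sign +
step 1: pivot 3/19 → sign +
signature = (2, 0, 0)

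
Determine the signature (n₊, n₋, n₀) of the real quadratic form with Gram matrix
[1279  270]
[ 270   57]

step 0: pivot 1279 → sign +
step 1: pivot 3/1279 → sign +
signature = (2, 0, 0)

Answer: (2, 0, 0)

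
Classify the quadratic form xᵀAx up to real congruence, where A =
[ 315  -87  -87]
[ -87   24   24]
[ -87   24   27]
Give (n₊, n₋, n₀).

Answer: (2, 1, 0)

Derivation:
step 0: pivot 315 → sign +
step 1: pivot -1/35 → sign −
step 2: pivot 3 → sign +
signature = (2, 1, 0)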